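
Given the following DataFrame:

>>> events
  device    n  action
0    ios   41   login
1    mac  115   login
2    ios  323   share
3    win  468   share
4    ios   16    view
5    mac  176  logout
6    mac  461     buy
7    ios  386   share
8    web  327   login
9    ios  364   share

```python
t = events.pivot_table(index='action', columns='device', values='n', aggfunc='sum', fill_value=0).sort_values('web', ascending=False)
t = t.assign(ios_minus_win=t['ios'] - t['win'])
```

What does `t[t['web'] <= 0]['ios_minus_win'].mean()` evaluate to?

155.25

pivot: rows=action, cols=device, sum(n):
device   ios  mac  web  win
action                     
buy        0  461    0    0
login     41  115  327    0
logout     0  176    0    0
share   1073    0    0  468
view      16    0    0    0
sort by web descending:
device   ios  mac  web  win
action                     
login     41  115  327    0
buy        0  461    0    0
logout     0  176    0    0
share   1073    0    0  468
view      16    0    0    0
add column ios_minus_win = t['ios'] - t['win']:
device   ios  mac  web  win  ios_minus_win
action                                    
login     41  115  327    0             41
buy        0  461    0    0              0
logout     0  176    0    0              0
share   1073    0    0  468            605
view      16    0    0    0             16
filter rows where web <= 0:
device   ios  mac  web  win  ios_minus_win
action                                    
buy        0  461    0    0              0
logout     0  176    0    0              0
share   1073    0    0  468            605
view      16    0    0    0             16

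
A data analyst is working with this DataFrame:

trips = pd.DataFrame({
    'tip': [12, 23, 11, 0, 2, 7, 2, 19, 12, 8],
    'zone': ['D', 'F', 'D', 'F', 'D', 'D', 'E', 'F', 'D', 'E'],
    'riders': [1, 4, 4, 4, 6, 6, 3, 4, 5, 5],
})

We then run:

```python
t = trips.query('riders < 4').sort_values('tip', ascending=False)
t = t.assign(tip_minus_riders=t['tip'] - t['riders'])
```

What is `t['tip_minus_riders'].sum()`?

10

filter rows where riders < 4:
   tip zone  riders
0   12    D       1
6    2    E       3
sort by tip descending:
   tip zone  riders
0   12    D       1
6    2    E       3
add column tip_minus_riders = t['tip'] - t['riders']:
   tip zone  riders  tip_minus_riders
0   12    D       1                11
6    2    E       3                -1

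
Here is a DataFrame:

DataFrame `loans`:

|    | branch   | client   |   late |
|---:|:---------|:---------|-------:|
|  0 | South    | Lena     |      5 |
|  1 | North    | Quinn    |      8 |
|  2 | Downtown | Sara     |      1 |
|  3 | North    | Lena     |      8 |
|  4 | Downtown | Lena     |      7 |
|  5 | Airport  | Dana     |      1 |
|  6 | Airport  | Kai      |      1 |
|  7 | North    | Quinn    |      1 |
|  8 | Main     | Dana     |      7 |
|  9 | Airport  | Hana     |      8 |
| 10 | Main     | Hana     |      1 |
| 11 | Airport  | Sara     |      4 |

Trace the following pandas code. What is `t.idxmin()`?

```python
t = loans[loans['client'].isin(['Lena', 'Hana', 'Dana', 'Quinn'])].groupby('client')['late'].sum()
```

filter rows where client in ['Lena', 'Hana', 'Dana', 'Quinn']:
      branch client  late
0      South   Lena     5
1      North  Quinn     8
3      North   Lena     8
4   Downtown   Lena     7
5    Airport   Dana     1
7      North  Quinn     1
8       Main   Dana     7
9    Airport   Hana     8
10      Main   Hana     1
group by client, sum of late:
client
Dana      8
Hana      9
Lena     20
Quinn     9
Name: late, dtype: int64
Then the label with the smallest value: Dana

Dana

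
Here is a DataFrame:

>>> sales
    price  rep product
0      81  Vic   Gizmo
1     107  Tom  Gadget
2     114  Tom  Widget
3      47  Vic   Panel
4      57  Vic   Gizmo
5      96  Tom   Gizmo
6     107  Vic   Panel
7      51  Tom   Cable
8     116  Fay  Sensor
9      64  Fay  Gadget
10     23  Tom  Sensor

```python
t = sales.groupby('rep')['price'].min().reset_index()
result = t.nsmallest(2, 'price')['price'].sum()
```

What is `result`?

70

group by rep, min of price:
rep
Fay    64
Tom    23
Vic    47
Name: price, dtype: int64
reset_index():
   rep  price
0  Fay     64
1  Tom     23
2  Vic     47
take 2 rows with smallest price:
   rep  price
1  Tom     23
2  Vic     47
Taking the sum of column 'price' gives 70.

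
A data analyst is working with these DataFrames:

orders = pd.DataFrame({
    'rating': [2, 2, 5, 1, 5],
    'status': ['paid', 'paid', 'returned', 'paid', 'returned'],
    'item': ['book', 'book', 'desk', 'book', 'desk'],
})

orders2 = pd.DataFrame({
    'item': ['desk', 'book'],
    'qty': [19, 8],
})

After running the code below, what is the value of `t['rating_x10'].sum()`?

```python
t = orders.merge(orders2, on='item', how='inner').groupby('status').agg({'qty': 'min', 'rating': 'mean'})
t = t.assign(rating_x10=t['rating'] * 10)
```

66.6666666667

merge on 'item' (how='inner') → 5 rows:
   rating    status  item  qty
0       2      paid  book    8
1       2      paid  book    8
2       5  returned  desk   19
3       1      paid  book    8
4       5  returned  desk   19
group by status: min(qty), mean(rating):
          qty    rating
status                 
paid        8  1.666667
returned   19  5.000000
add column rating_x10 = t['rating'] * 10:
          qty    rating  rating_x10
status                             
paid        8  1.666667   16.666667
returned   19  5.000000   50.000000
Taking the sum of column 'rating_x10' gives 66.6666666667.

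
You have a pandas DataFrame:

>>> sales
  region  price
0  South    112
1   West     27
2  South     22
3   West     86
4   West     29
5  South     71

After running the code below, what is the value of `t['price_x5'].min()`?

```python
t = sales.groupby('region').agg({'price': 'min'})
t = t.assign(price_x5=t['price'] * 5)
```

group by region, min of price:
        price
region       
South      22
West       27
add column price_x5 = t['price'] * 5:
        price  price_x5
region                 
South      22       110
West       27       135

110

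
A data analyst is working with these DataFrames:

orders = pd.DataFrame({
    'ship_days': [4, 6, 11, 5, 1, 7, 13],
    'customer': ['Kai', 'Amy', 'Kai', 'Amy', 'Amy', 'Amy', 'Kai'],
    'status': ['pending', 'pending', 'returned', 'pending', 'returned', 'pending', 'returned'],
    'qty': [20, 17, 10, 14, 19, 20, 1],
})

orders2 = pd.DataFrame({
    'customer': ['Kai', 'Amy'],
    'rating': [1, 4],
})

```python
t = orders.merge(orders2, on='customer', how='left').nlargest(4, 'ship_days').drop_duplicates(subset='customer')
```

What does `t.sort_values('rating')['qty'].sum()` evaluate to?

21

merge on 'customer' (how='left') → 7 rows:
   ship_days customer    status  qty  rating
0          4      Kai   pending   20       1
1          6      Amy   pending   17       4
2         11      Kai  returned   10       1
3          5      Amy   pending   14       4
4          1      Amy  returned   19       4
5          7      Amy   pending   20       4
6         13      Kai  returned    1       1
take 4 rows with largest ship_days:
   ship_days customer    status  qty  rating
6         13      Kai  returned    1       1
2         11      Kai  returned   10       1
5          7      Amy   pending   20       4
1          6      Amy   pending   17       4
drop duplicate customer (keep=first):
   ship_days customer    status  qty  rating
6         13      Kai  returned    1       1
5          7      Amy   pending   20       4
sort by rating:
   ship_days customer    status  qty  rating
6         13      Kai  returned    1       1
5          7      Amy   pending   20       4
sum of column 'qty' → 21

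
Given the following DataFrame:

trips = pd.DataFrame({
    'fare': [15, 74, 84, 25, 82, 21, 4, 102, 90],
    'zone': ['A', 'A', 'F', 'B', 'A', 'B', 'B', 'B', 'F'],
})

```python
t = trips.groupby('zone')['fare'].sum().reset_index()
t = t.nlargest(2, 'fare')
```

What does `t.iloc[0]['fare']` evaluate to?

group by zone, sum of fare:
zone
A    171
B    152
F    174
Name: fare, dtype: int64
reset_index():
  zone  fare
0    A   171
1    B   152
2    F   174
take 2 rows with largest fare:
  zone  fare
2    F   174
0    A   171
Finally, value at position 0, column 'fare' = 174.

174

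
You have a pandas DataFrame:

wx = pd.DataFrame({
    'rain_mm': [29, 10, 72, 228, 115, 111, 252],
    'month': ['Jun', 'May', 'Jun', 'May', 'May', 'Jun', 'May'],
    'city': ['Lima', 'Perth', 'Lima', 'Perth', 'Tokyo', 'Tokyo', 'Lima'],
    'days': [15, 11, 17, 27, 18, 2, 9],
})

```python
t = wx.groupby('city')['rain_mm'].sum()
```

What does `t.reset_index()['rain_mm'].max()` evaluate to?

353

group by city, sum of rain_mm:
city
Lima     353
Perth    238
Tokyo    226
Name: rain_mm, dtype: int64
reset_index():
    city  rain_mm
0   Lima      353
1  Perth      238
2  Tokyo      226
Hence 353.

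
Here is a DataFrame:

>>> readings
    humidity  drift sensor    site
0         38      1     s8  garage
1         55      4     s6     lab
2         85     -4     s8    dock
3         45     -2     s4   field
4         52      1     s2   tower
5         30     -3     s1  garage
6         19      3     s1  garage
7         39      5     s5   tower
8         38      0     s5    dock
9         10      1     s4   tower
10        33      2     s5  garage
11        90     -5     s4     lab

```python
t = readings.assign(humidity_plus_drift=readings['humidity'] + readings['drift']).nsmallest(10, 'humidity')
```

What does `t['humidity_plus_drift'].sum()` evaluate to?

371

add column humidity_plus_drift = readings['humidity'] + readings['drift']:
    humidity  drift sensor    site  humidity_plus_drift
0         38      1     s8  garage                   39
1         55      4     s6     lab                   59
2         85     -4     s8    dock                   81
3         45     -2     s4   field                   43
4         52      1     s2   tower                   53
5         30     -3     s1  garage                   27
6         19      3     s1  garage                   22
7         39      5     s5   tower                   44
8         38      0     s5    dock                   38
9         10      1     s4   tower                   11
10        33      2     s5  garage                   35
11        90     -5     s4     lab                   85
take 10 rows with smallest humidity:
    humidity  drift sensor    site  humidity_plus_drift
9         10      1     s4   tower                   11
6         19      3     s1  garage                   22
5         30     -3     s1  garage                   27
10        33      2     s5  garage                   35
0         38      1     s8  garage                   39
8         38      0     s5    dock                   38
7         39      5     s5   tower                   44
3         45     -2     s4   field                   43
4         52      1     s2   tower                   53
1         55      4     s6     lab                   59
The sum of column 'humidity_plus_drift' is 371.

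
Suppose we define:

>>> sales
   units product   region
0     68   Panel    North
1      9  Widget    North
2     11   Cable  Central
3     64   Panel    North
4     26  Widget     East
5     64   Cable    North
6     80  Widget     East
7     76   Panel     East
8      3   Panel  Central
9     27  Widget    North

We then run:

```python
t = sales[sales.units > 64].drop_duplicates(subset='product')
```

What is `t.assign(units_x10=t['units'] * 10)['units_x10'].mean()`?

filter rows where units > 64:
   units product region
0     68   Panel  North
6     80  Widget   East
7     76   Panel   East
drop duplicate product (keep=first):
   units product region
0     68   Panel  North
6     80  Widget   East
add column units_x10 = t['units'] * 10:
   units product region  units_x10
0     68   Panel  North        680
6     80  Widget   East        800
Taking the mean of column 'units_x10' gives 740.0.

740.0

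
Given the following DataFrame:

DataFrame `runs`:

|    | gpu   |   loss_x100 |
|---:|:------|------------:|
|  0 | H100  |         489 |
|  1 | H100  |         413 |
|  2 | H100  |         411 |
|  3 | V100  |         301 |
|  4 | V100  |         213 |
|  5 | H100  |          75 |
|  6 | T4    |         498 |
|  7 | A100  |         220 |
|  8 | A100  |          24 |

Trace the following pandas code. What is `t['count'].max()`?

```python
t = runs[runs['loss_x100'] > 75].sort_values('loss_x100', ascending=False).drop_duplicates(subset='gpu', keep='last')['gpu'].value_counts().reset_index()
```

filter rows where loss_x100 > 75:
    gpu  loss_x100
0  H100        489
1  H100        413
2  H100        411
3  V100        301
4  V100        213
6    T4        498
7  A100        220
sort by loss_x100 descending:
    gpu  loss_x100
6    T4        498
0  H100        489
1  H100        413
2  H100        411
3  V100        301
7  A100        220
4  V100        213
drop duplicate gpu (keep=last):
    gpu  loss_x100
6    T4        498
2  H100        411
7  A100        220
4  V100        213
value_counts of gpu:
gpu
T4      1
H100    1
A100    1
V100    1
Name: count, dtype: int64
reset_index():
    gpu  count
0    T4      1
1  H100      1
2  A100      1
3  V100      1
So max() = 1.

1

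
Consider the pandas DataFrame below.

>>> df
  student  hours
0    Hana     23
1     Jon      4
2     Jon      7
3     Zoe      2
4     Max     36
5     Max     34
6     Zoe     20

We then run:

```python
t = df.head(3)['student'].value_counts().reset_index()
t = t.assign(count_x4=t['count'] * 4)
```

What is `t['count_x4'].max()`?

8

take first 3 rows:
  student  hours
0    Hana     23
1     Jon      4
2     Jon      7
value_counts of student:
student
Jon     2
Hana    1
Name: count, dtype: int64
reset_index():
  student  count
0     Jon      2
1    Hana      1
add column count_x4 = t['count'] * 4:
  student  count  count_x4
0     Jon      2         8
1    Hana      1         4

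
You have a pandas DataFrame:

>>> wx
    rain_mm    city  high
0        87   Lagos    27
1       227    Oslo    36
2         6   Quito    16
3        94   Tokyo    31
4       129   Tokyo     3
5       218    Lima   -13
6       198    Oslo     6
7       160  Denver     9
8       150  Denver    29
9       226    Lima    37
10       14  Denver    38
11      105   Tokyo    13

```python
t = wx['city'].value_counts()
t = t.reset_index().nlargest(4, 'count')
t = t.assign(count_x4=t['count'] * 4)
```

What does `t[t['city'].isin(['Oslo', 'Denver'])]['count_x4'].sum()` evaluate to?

20

value_counts of city:
city
Tokyo     3
Denver    3
Oslo      2
Lima      2
Lagos     1
Quito     1
Name: count, dtype: int64
reset_index():
     city  count
0   Tokyo      3
1  Denver      3
2    Oslo      2
3    Lima      2
4   Lagos      1
5   Quito      1
take 4 rows with largest count:
     city  count
0   Tokyo      3
1  Denver      3
2    Oslo      2
3    Lima      2
add column count_x4 = t['count'] * 4:
     city  count  count_x4
0   Tokyo      3        12
1  Denver      3        12
2    Oslo      2         8
3    Lima      2         8
filter rows where city in ['Oslo', 'Denver']:
     city  count  count_x4
1  Denver      3        12
2    Oslo      2         8
The sum of column 'count_x4' is 20.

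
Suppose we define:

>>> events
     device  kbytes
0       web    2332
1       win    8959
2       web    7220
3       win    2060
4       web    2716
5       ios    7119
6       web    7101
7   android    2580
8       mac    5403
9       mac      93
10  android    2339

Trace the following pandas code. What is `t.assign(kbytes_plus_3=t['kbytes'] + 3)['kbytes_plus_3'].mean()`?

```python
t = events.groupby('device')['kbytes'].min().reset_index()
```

2791.6

group by device, min of kbytes:
device
android    2339
ios        7119
mac          93
web        2332
win        2060
Name: kbytes, dtype: int64
reset_index():
    device  kbytes
0  android    2339
1      ios    7119
2      mac      93
3      web    2332
4      win    2060
add column kbytes_plus_3 = t['kbytes'] + 3:
    device  kbytes  kbytes_plus_3
0  android    2339           2342
1      ios    7119           7122
2      mac      93             96
3      web    2332           2335
4      win    2060           2063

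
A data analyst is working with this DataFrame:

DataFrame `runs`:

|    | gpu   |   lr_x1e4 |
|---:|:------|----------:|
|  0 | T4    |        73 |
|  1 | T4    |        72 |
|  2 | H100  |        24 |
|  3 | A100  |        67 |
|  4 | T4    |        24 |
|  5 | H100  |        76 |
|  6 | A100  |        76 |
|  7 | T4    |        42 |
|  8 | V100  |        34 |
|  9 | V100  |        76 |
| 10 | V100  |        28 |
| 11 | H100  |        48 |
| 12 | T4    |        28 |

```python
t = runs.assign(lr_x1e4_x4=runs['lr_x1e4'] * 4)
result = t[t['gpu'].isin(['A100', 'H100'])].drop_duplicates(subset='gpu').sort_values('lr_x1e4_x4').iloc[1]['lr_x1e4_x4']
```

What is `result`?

add column lr_x1e4_x4 = runs['lr_x1e4'] * 4:
     gpu  lr_x1e4  lr_x1e4_x4
0     T4       73         292
1     T4       72         288
2   H100       24          96
3   A100       67         268
4     T4       24          96
5   H100       76         304
6   A100       76         304
7     T4       42         168
8   V100       34         136
9   V100       76         304
10  V100       28         112
11  H100       48         192
12    T4       28         112
filter rows where gpu in ['A100', 'H100']:
     gpu  lr_x1e4  lr_x1e4_x4
2   H100       24          96
3   A100       67         268
5   H100       76         304
6   A100       76         304
11  H100       48         192
drop duplicate gpu (keep=first):
    gpu  lr_x1e4  lr_x1e4_x4
2  H100       24          96
3  A100       67         268
sort by lr_x1e4_x4:
    gpu  lr_x1e4  lr_x1e4_x4
2  H100       24          96
3  A100       67         268
Then the value at position 1, column 'lr_x1e4_x4': 268

268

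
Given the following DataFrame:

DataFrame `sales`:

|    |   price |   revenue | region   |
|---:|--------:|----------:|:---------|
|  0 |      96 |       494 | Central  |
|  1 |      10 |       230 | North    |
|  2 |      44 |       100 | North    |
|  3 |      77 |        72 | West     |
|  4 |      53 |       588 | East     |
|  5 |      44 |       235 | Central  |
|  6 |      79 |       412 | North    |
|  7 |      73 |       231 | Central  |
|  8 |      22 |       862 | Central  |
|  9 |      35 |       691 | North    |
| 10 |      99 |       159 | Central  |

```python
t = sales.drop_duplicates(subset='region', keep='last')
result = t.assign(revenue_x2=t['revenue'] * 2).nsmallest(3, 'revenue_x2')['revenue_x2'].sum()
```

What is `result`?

drop duplicate region (keep=last):
    price  revenue   region
3      77       72     West
4      53      588     East
9      35      691    North
10     99      159  Central
add column revenue_x2 = t['revenue'] * 2:
    price  revenue   region  revenue_x2
3      77       72     West         144
4      53      588     East        1176
9      35      691    North        1382
10     99      159  Central         318
take 3 rows with smallest revenue_x2:
    price  revenue   region  revenue_x2
3      77       72     West         144
10     99      159  Central         318
4      53      588     East        1176
Hence 1638.

1638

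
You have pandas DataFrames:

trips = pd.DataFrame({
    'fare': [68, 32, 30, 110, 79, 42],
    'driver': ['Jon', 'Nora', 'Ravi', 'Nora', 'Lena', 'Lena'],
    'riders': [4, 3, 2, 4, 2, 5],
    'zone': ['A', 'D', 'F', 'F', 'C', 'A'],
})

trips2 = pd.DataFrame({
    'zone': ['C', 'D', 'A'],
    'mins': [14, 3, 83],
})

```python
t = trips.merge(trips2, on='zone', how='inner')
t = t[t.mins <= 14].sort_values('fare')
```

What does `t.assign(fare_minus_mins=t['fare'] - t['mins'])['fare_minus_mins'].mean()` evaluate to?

47.0

merge on 'zone' (how='inner') → 4 rows:
   fare driver  riders zone  mins
0    68    Jon       4    A    83
1    32   Nora       3    D     3
2    79   Lena       2    C    14
3    42   Lena       5    A    83
filter rows where mins <= 14:
   fare driver  riders zone  mins
1    32   Nora       3    D     3
2    79   Lena       2    C    14
sort by fare:
   fare driver  riders zone  mins
1    32   Nora       3    D     3
2    79   Lena       2    C    14
add column fare_minus_mins = t['fare'] - t['mins']:
   fare driver  riders zone  mins  fare_minus_mins
1    32   Nora       3    D     3               29
2    79   Lena       2    C    14               65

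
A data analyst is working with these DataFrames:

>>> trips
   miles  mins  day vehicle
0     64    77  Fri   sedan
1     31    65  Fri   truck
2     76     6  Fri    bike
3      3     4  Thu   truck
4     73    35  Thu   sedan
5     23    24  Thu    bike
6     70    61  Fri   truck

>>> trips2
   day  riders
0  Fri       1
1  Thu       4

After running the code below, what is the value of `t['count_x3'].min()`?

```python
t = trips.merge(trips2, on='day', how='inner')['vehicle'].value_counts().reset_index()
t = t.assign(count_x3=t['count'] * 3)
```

merge on 'day' (how='inner') → 7 rows:
   miles  mins  day vehicle  riders
0     64    77  Fri   sedan       1
1     31    65  Fri   truck       1
2     76     6  Fri    bike       1
3      3     4  Thu   truck       4
4     73    35  Thu   sedan       4
5     23    24  Thu    bike       4
6     70    61  Fri   truck       1
value_counts of vehicle:
vehicle
truck    3
sedan    2
bike     2
Name: count, dtype: int64
reset_index():
  vehicle  count
0   truck      3
1   sedan      2
2    bike      2
add column count_x3 = t['count'] * 3:
  vehicle  count  count_x3
0   truck      3         9
1   sedan      2         6
2    bike      2         6

6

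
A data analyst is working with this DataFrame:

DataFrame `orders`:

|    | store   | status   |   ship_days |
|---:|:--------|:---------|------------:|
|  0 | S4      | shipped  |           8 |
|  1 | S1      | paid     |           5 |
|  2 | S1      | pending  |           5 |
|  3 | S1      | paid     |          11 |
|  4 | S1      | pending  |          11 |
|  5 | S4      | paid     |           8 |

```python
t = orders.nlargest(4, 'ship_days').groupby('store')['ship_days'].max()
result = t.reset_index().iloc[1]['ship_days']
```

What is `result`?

8

take 4 rows with largest ship_days:
  store   status  ship_days
3    S1     paid         11
4    S1  pending         11
0    S4  shipped          8
5    S4     paid          8
group by store, max of ship_days:
store
S1    11
S4     8
Name: ship_days, dtype: int64
reset_index():
  store  ship_days
0    S1         11
1    S4          8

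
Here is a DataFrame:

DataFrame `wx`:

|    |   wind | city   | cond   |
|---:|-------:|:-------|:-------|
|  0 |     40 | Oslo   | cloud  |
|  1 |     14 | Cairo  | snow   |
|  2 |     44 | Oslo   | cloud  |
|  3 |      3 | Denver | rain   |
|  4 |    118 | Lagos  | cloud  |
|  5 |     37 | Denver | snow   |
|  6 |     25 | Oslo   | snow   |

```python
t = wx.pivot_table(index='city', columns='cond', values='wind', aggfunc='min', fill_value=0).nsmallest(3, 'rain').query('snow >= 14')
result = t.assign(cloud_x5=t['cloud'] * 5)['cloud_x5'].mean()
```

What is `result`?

pivot: rows=city, cols=cond, min(wind):
cond    cloud  rain  snow
city                     
Cairo       0     0    14
Denver      0     3    37
Lagos     118     0     0
Oslo       40     0    25
take 3 rows with smallest rain:
cond   cloud  rain  snow
city                    
Cairo      0     0    14
Lagos    118     0     0
Oslo      40     0    25
filter rows where snow >= 14:
cond   cloud  rain  snow
city                    
Cairo      0     0    14
Oslo      40     0    25
add column cloud_x5 = t['cloud'] * 5:
cond   cloud  rain  snow  cloud_x5
city                              
Cairo      0     0    14         0
Oslo      40     0    25       200

100.0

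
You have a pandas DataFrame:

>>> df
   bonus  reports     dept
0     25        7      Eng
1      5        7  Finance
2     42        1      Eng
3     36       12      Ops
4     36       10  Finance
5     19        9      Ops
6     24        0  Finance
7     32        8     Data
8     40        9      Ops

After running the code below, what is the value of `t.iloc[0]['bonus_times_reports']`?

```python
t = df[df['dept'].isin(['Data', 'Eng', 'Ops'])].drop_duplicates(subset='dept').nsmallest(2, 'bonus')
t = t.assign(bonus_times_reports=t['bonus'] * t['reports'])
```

175

filter rows where dept in ['Data', 'Eng', 'Ops']:
   bonus  reports  dept
0     25        7   Eng
2     42        1   Eng
3     36       12   Ops
5     19        9   Ops
7     32        8  Data
8     40        9   Ops
drop duplicate dept (keep=first):
   bonus  reports  dept
0     25        7   Eng
3     36       12   Ops
7     32        8  Data
take 2 rows with smallest bonus:
   bonus  reports  dept
0     25        7   Eng
7     32        8  Data
add column bonus_times_reports = t['bonus'] * t['reports']:
   bonus  reports  dept  bonus_times_reports
0     25        7   Eng                  175
7     32        8  Data                  256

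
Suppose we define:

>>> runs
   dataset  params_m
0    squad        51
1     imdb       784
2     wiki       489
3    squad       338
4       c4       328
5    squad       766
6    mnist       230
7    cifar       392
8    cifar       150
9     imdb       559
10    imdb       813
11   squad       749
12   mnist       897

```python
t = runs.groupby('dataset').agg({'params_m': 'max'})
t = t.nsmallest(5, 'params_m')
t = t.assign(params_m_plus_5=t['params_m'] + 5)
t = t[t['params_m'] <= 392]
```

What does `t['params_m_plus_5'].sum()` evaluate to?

group by dataset, max of params_m:
         params_m
dataset          
c4            328
cifar         392
imdb          813
mnist         897
squad         766
wiki          489
take 5 rows with smallest params_m:
         params_m
dataset          
c4            328
cifar         392
wiki          489
squad         766
imdb          813
add column params_m_plus_5 = t['params_m'] + 5:
         params_m  params_m_plus_5
dataset                           
c4            328              333
cifar         392              397
wiki          489              494
squad         766              771
imdb          813              818
filter rows where params_m <= 392:
         params_m  params_m_plus_5
dataset                           
c4            328              333
cifar         392              397
sum of column 'params_m_plus_5' → 730

730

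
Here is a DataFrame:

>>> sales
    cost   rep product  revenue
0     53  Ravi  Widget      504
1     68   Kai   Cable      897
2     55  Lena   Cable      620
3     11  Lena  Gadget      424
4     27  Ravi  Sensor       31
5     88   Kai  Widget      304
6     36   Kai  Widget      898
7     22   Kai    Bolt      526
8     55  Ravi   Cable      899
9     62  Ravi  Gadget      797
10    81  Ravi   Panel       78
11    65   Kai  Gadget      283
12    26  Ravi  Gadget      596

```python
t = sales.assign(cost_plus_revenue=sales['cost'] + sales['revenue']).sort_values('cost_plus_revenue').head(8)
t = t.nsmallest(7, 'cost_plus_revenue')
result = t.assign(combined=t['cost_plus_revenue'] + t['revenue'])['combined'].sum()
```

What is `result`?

4647

add column cost_plus_revenue = sales['cost'] + sales['revenue']:
    cost   rep product  revenue  cost_plus_revenue
0     53  Ravi  Widget      504                557
1     68   Kai   Cable      897                965
2     55  Lena   Cable      620                675
3     11  Lena  Gadget      424                435
4     27  Ravi  Sensor       31                 58
5     88   Kai  Widget      304                392
6     36   Kai  Widget      898                934
7     22   Kai    Bolt      526                548
8     55  Ravi   Cable      899                954
9     62  Ravi  Gadget      797                859
10    81  Ravi   Panel       78                159
11    65   Kai  Gadget      283                348
12    26  Ravi  Gadget      596                622
sort by cost_plus_revenue:
    cost   rep product  revenue  cost_plus_revenue
4     27  Ravi  Sensor       31                 58
10    81  Ravi   Panel       78                159
11    65   Kai  Gadget      283                348
5     88   Kai  Widget      304                392
3     11  Lena  Gadget      424                435
7     22   Kai    Bolt      526                548
0     53  Ravi  Widget      504                557
12    26  Ravi  Gadget      596                622
2     55  Lena   Cable      620                675
9     62  Ravi  Gadget      797                859
6     36   Kai  Widget      898                934
8     55  Ravi   Cable      899                954
1     68   Kai   Cable      897                965
take first 8 rows:
    cost   rep product  revenue  cost_plus_revenue
4     27  Ravi  Sensor       31                 58
10    81  Ravi   Panel       78                159
11    65   Kai  Gadget      283                348
5     88   Kai  Widget      304                392
3     11  Lena  Gadget      424                435
7     22   Kai    Bolt      526                548
0     53  Ravi  Widget      504                557
12    26  Ravi  Gadget      596                622
take 7 rows with smallest cost_plus_revenue:
    cost   rep product  revenue  cost_plus_revenue
4     27  Ravi  Sensor       31                 58
10    81  Ravi   Panel       78                159
11    65   Kai  Gadget      283                348
5     88   Kai  Widget      304                392
3     11  Lena  Gadget      424                435
7     22   Kai    Bolt      526                548
0     53  Ravi  Widget      504                557
add column combined = t['cost_plus_revenue'] + t['revenue']:
    cost   rep product  revenue  cost_plus_revenue  combined
4     27  Ravi  Sensor       31                 58        89
10    81  Ravi   Panel       78                159       237
11    65   Kai  Gadget      283                348       631
5     88   Kai  Widget      304                392       696
3     11  Lena  Gadget      424                435       859
7     22   Kai    Bolt      526                548      1074
0     53  Ravi  Widget      504                557      1061
Finally, sum of column 'combined' = 4647.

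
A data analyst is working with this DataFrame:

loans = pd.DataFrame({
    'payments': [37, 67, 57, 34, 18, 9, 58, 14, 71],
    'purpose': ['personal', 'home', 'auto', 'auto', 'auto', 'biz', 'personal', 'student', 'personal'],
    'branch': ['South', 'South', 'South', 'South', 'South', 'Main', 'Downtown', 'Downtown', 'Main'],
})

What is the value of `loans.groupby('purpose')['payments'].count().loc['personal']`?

3

group by purpose, count of payments:
purpose
auto        3
biz         1
home        1
personal    3
student     1
Name: payments, dtype: int64
Taking the value at index 'personal' gives 3.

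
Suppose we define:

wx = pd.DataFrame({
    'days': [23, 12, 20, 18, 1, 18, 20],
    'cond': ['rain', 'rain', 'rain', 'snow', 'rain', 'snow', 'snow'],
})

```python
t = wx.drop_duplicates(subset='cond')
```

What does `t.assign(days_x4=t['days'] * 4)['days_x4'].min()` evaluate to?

drop duplicate cond (keep=first):
   days  cond
0    23  rain
3    18  snow
add column days_x4 = t['days'] * 4:
   days  cond  days_x4
0    23  rain       92
3    18  snow       72
Reading off the min of column 'days_x4', we get 72.

72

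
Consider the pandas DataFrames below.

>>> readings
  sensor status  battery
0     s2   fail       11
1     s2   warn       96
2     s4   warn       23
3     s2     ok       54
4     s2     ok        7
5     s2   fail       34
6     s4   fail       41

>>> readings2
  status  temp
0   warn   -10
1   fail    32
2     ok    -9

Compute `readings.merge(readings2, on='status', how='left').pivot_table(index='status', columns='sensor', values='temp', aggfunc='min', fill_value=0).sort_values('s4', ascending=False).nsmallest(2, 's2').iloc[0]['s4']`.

-10

merge on 'status' (how='left') → 7 rows:
  sensor status  battery  temp
0     s2   fail       11    32
1     s2   warn       96   -10
2     s4   warn       23   -10
3     s2     ok       54    -9
4     s2     ok        7    -9
5     s2   fail       34    32
6     s4   fail       41    32
pivot: rows=status, cols=sensor, min(temp):
sensor  s2  s4
status        
fail    32  32
ok      -9   0
warn   -10 -10
sort by s4 descending:
sensor  s2  s4
status        
fail    32  32
ok      -9   0
warn   -10 -10
take 2 rows with smallest s2:
sensor  s2  s4
status        
warn   -10 -10
ok      -9   0
So iloc[0]['s4'] = -10.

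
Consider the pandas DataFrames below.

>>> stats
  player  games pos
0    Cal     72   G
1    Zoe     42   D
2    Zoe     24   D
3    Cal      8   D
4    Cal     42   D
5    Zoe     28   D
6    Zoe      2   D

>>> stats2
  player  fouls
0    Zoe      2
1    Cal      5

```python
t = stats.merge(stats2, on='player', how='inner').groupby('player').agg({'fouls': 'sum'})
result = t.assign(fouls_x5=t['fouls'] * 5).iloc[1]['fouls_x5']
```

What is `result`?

merge on 'player' (how='inner') → 7 rows:
  player  games pos  fouls
0    Cal     72   G      5
1    Zoe     42   D      2
2    Zoe     24   D      2
3    Cal      8   D      5
4    Cal     42   D      5
5    Zoe     28   D      2
6    Zoe      2   D      2
group by player, sum of fouls:
        fouls
player       
Cal        15
Zoe         8
add column fouls_x5 = t['fouls'] * 5:
        fouls  fouls_x5
player                 
Cal        15        75
Zoe         8        40

40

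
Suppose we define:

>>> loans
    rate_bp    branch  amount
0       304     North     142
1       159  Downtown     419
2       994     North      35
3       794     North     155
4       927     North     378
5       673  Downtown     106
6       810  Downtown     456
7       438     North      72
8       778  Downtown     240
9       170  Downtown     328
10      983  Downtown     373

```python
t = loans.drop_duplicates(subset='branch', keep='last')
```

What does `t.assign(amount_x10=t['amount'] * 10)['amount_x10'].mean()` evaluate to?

drop duplicate branch (keep=last):
    rate_bp    branch  amount
7       438     North      72
10      983  Downtown     373
add column amount_x10 = t['amount'] * 10:
    rate_bp    branch  amount  amount_x10
7       438     North      72         720
10      983  Downtown     373        3730

2225.0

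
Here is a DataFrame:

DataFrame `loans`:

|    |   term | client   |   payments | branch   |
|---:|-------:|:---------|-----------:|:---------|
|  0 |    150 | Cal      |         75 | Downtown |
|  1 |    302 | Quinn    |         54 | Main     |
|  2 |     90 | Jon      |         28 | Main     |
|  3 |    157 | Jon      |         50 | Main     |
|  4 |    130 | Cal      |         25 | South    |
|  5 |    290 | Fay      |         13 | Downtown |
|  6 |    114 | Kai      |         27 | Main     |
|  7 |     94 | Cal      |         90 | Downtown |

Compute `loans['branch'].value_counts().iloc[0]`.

4

value_counts of branch:
branch
Main        4
Downtown    3
South       1
Name: count, dtype: int64
Taking the value at position 0 gives 4.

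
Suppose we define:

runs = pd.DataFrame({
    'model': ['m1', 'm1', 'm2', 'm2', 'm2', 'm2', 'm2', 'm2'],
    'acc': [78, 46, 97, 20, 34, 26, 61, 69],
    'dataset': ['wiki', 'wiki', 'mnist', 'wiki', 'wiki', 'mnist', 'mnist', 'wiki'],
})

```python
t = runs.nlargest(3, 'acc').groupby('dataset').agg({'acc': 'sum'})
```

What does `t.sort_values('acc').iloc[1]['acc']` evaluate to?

take 3 rows with largest acc:
  model  acc dataset
2    m2   97   mnist
0    m1   78    wiki
7    m2   69    wiki
group by dataset, sum of acc:
         acc
dataset     
mnist     97
wiki     147
sort by acc:
         acc
dataset     
mnist     97
wiki     147
Finally, value at position 1, column 'acc' = 147.

147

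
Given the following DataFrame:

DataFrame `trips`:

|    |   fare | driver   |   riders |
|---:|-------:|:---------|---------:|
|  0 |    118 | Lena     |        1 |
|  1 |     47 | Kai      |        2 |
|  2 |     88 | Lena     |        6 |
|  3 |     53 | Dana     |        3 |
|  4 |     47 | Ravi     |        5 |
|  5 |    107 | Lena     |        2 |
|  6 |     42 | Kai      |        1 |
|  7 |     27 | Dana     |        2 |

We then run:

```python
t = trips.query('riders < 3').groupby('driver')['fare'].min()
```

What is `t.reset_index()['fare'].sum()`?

filter rows where riders < 3:
   fare driver  riders
0   118   Lena       1
1    47    Kai       2
5   107   Lena       2
6    42    Kai       1
7    27   Dana       2
group by driver, min of fare:
driver
Dana     27
Kai      42
Lena    107
Name: fare, dtype: int64
reset_index():
  driver  fare
0   Dana    27
1    Kai    42
2   Lena   107
The sum of column 'fare' is 176.

176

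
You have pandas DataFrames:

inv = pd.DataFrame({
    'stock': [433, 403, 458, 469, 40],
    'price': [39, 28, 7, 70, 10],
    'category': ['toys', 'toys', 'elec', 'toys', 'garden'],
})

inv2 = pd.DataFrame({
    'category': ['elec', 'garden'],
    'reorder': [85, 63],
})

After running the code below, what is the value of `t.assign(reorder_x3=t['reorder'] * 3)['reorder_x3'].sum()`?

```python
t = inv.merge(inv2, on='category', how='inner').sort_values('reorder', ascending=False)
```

merge on 'category' (how='inner') → 2 rows:
   stock  price category  reorder
0    458      7     elec       85
1     40     10   garden       63
sort by reorder descending:
   stock  price category  reorder
0    458      7     elec       85
1     40     10   garden       63
add column reorder_x3 = t['reorder'] * 3:
   stock  price category  reorder  reorder_x3
0    458      7     elec       85         255
1     40     10   garden       63         189
sum of column 'reorder_x3' → 444

444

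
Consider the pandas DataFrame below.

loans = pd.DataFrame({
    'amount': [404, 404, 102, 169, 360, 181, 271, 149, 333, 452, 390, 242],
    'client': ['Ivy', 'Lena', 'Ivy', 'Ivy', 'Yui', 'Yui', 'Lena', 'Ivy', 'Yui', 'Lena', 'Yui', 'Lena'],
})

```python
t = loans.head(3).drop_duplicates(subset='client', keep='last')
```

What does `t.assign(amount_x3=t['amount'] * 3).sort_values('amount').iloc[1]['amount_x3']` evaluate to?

1212

take first 3 rows:
   amount client
0     404    Ivy
1     404   Lena
2     102    Ivy
drop duplicate client (keep=last):
   amount client
1     404   Lena
2     102    Ivy
add column amount_x3 = t['amount'] * 3:
   amount client  amount_x3
1     404   Lena       1212
2     102    Ivy        306
sort by amount:
   amount client  amount_x3
2     102    Ivy        306
1     404   Lena       1212
Reading off the value at position 1, column 'amount_x3', we get 1212.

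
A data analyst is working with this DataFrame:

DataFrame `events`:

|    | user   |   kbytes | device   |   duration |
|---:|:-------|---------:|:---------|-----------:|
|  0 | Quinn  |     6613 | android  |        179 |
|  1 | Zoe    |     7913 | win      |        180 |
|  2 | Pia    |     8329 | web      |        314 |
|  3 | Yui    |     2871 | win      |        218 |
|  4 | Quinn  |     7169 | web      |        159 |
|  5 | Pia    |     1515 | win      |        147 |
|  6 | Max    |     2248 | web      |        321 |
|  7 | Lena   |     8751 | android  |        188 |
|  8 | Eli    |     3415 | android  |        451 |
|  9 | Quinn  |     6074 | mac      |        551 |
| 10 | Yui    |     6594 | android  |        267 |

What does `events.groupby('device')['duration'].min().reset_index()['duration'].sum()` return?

group by device, min of duration:
device
android    179
mac        551
web        159
win        147
Name: duration, dtype: int64
reset_index():
    device  duration
0  android       179
1      mac       551
2      web       159
3      win       147
Reading off the sum of column 'duration', we get 1036.

1036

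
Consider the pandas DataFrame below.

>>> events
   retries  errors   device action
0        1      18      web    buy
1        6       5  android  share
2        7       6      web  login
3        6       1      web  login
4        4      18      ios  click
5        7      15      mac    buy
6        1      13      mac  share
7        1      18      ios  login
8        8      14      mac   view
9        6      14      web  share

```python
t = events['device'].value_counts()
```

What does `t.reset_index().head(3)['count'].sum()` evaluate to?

value_counts of device:
device
web        4
mac        3
ios        2
android    1
Name: count, dtype: int64
reset_index():
    device  count
0      web      4
1      mac      3
2      ios      2
3  android      1
take first 3 rows:
  device  count
0    web      4
1    mac      3
2    ios      2
Then the sum of column 'count': 9

9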